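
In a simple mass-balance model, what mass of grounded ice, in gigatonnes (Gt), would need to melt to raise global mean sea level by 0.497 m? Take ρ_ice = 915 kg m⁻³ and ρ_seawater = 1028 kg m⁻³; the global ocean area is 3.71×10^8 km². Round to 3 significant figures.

Required water volume = Δh × A = 0.497 m × 3.71×10^14 m² = 1.844×10^14 m³.
ρ_w = 1028 kg m⁻³, so the mass of water = 1.844×10^14 m³ × 1028 kg m⁻³ = 1.895×10^17 kg = 1.90×10^5 Gt (and the same mass of ice, by conservation).

≈ 1.90×10^5 Gt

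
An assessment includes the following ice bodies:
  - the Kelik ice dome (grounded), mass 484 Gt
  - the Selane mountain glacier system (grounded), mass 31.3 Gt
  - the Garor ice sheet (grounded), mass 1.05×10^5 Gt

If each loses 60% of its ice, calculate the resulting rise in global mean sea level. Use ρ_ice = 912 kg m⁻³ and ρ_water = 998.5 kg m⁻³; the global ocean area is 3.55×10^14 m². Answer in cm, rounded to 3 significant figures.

Kelik: 0.6 × 484 Gt = 2.904×10^14 kg; dividing by ρ_w = 998.5 kg m⁻³ gives 2.908×10^11 m³ of water.
Selane: 0.6 × 31.3 Gt = 1.878×10^13 kg; dividing by ρ_w = 998.5 kg m⁻³ gives 1.881×10^10 m³ of water.
Garor: 0.6 × 1.05×10^5 Gt = 6.300×10^16 kg; dividing by ρ_w = 998.5 kg m⁻³ gives 6.309×10^13 m³ of water.
Total added water ≈ 6.340×10^13 m³ over 3.55×10^14 m² → Δh = 0.179 m = 17.9 cm.

≈ 17.9 cm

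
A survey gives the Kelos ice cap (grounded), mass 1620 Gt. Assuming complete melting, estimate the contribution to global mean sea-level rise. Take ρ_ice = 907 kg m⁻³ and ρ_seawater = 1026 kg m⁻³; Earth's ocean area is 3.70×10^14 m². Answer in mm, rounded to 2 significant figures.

Kelos: 1620 Gt = 1.620×10^15 kg; dividing by ρ_w = 1026 kg m⁻³ gives 1.579×10^12 m³ of water.
Spread over 3.70×10^14 m² of ocean, Δh = 1.579×10^12 / 3.70×10^14 = 4.27×10^-3 m = 4.3 mm.

≈ 4.3 mm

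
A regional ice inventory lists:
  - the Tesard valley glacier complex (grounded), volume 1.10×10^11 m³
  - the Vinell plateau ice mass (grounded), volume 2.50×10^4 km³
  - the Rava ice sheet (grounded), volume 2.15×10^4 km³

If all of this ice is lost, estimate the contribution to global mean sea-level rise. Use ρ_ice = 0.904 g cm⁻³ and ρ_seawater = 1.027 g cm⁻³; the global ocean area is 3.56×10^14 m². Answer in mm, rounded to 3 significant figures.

Tesard: 1.10×10^11 m³ × (904/1027) = 9.683×10^10 m³ of water.
Vinell: 2.50×10^4 km³ × (904/1027) = 2.201×10^4 km³ of water.
Rava: 2.15×10^4 km³ × (904/1027) = 1.893×10^4 km³ of water.
Total added water ≈ 4.103×10^13 m³ over 3.56×10^14 m² → Δh = 0.115 m = 115 mm.

≈ 115 mm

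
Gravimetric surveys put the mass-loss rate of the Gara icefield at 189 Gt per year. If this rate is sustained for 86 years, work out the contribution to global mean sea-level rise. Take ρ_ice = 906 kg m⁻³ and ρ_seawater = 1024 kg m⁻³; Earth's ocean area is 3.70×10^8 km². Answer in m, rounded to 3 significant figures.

≈ 0.0429 m

Total mass lost = 189 Gt/yr × 86 yr = 1.625×10^4 Gt = 1.625×10^16 kg.
ρ_w = 1024 kg m⁻³, so water volume = 1.625×10^16 / 1024 = 1.587×10^13 m³.
Δh = 1.587×10^13 / 3.70×10^14 = 0.0429 m.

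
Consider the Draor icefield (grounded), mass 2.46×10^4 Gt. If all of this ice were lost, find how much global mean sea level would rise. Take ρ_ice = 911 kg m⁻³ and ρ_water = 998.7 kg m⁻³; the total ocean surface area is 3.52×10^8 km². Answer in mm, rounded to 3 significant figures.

Draor: 2.46×10^4 Gt = 2.460×10^16 kg; dividing by ρ_w = 998.7 kg m⁻³ gives 2.463×10^13 m³ of water.
Spread over 3.52×10^14 m² of ocean, Δh = 2.463×10^13 / 3.52×10^14 = 0.0700 m = 70.0 mm.

≈ 70.0 mm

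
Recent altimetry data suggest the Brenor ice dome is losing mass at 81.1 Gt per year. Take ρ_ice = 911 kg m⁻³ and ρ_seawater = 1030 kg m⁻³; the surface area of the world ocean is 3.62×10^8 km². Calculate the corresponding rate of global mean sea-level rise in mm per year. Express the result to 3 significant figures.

≈ 0.218 mm/yr

ρ_w = 1030 kg m⁻³. Annual water volume added = 81.1 Gt / ρ_w = 8.110×10^13 kg / 1030 kg m⁻³ = 7.874×10^10 m³.
Δh per year = 7.874×10^10 / 3.62×10^14 = 2.18×10^-4 m = 0.218 mm.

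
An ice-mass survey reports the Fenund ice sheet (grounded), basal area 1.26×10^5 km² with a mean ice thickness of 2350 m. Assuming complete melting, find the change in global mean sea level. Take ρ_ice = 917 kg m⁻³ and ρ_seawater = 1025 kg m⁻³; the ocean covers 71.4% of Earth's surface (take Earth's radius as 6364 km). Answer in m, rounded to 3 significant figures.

Fenund: ice volume = 1.26×10^5 km² × 2350 m = 2.961×10^5 km³; 2.961×10^5 × (917/1025) = 2.649×10^5 km³ of water.
Spread over 3.63×10^14 m² of ocean, Δh = 2.649×10^14 / 3.63×10^14 = 0.729 m.

≈ 0.729 m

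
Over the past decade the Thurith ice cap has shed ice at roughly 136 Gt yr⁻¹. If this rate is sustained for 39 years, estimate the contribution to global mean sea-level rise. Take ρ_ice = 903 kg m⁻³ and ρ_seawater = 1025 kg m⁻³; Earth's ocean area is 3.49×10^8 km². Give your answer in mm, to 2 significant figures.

Total mass lost = 136 Gt/yr × 39 yr = 5304 Gt = 5.304×10^15 kg.
ρ_w = 1025 kg m⁻³, so water volume = 5.304×10^15 / 1025 = 5.175×10^12 m³.
Δh = 5.175×10^12 / 3.49×10^14 = 0.0148 m = 15 mm.

≈ 15 mm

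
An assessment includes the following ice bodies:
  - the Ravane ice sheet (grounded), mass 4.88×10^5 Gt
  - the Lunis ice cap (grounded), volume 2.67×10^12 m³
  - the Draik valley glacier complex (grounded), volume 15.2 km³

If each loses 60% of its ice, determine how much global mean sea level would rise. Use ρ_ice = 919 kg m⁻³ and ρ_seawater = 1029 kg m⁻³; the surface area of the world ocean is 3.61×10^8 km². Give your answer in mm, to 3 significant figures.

≈ 792 mm

Ravane: 0.6 × 4.88×10^5 Gt = 2.928×10^17 kg; dividing by ρ_w = 1029 kg m⁻³ gives 2.845×10^14 m³ of water.
Lunis: 0.6 × 2.67×10^12 m³ × (919/1029) = 1.431×10^12 m³ of water.
Draik: 0.6 × 15.2 km³ × (919/1029) = 8.145 km³ of water.
Total added water ≈ 2.860×10^14 m³ over 3.61×10^14 m² → Δh = 0.792 m = 792 mm.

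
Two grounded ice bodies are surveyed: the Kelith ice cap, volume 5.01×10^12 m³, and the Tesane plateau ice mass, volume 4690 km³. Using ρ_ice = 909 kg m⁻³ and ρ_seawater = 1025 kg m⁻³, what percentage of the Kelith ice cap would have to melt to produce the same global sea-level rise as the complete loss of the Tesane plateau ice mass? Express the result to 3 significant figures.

≈ 93.6 %

Equal sea-level rise means equal mass of meltwater, i.e. equal mass of ice lost.
Ice mass of Tesane: 4.263×10^15 kg; ice mass of Kelith: 4.554×10^15 kg.
Fraction required = 4.263×10^15 / 4.554×10^15 = 0.936 → 93.6 %.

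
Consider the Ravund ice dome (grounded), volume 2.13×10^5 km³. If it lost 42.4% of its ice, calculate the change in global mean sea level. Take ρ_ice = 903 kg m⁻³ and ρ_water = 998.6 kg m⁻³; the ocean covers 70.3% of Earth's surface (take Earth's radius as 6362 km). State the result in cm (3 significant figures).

Ravund: 0.424 × 2.13×10^5 km³ × (903/998.6) = 8.167×10^4 km³ of water.
Spread over 3.58×10^14 m² of ocean, Δh = 8.167×10^13 / 3.58×10^14 = 0.228 m = 22.8 cm.

≈ 22.8 cm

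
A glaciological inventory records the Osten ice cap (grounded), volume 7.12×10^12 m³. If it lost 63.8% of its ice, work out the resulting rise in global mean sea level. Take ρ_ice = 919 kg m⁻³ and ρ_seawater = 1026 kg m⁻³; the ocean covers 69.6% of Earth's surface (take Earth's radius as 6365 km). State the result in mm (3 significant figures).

≈ 11.5 mm

Osten: 0.638 × 7.12×10^12 m³ × (919/1026) = 4.069×10^12 m³ of water.
Spread over 3.54×10^14 m² of ocean, Δh = 4.069×10^12 / 3.54×10^14 = 0.0115 m = 11.5 mm.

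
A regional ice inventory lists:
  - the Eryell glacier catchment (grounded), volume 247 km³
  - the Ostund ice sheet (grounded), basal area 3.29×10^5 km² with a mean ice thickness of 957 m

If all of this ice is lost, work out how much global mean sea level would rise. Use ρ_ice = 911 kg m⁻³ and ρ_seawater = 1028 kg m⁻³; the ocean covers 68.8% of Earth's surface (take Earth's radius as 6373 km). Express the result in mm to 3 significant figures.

≈ 795 mm

Eryell: 247 km³ × (911/1028) = 218.9 km³ of water.
Ostund: ice volume = 3.29×10^5 km² × 957 m = 3.149×10^5 km³; 3.149×10^5 × (911/1028) = 2.790×10^5 km³ of water.
Total added water ≈ 2.792×10^14 m³ over 3.51×10^14 m² → Δh = 0.795 m = 795 mm.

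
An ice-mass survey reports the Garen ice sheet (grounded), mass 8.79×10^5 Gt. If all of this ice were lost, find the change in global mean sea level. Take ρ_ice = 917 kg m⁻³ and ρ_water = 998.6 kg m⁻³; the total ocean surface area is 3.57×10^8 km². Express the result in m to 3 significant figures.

Garen: 8.79×10^5 Gt = 8.790×10^17 kg; dividing by ρ_w = 998.6 kg m⁻³ gives 8.802×10^14 m³ of water.
Spread over 3.57×10^14 m² of ocean, Δh = 8.802×10^14 / 3.57×10^14 = 2.47 m.

≈ 2.47 m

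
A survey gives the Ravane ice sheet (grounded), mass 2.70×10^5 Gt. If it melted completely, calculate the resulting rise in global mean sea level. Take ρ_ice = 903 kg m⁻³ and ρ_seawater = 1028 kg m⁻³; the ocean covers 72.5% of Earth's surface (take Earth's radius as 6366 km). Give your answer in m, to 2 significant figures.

Ravane: 2.70×10^5 Gt = 2.700×10^17 kg; dividing by ρ_w = 1028 kg m⁻³ gives 2.626×10^14 m³ of water.
Spread over 3.69×10^14 m² of ocean, Δh = 2.626×10^14 / 3.69×10^14 = 0.711 m.

≈ 0.71 m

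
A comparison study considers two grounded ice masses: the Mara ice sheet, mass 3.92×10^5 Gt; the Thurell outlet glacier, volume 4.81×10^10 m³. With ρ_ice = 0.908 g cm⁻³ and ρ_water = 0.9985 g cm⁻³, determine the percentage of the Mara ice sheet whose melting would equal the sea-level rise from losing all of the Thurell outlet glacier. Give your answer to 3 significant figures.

Equal sea-level rise means equal mass of meltwater, i.e. equal mass of ice lost.
Ice mass of Thurell: 4.367×10^13 kg; ice mass of Mara: 3.920×10^17 kg.
Fraction required = 4.367×10^13 / 3.920×10^17 = 1.11×10^-4 → 0.0111 %.

≈ 0.0111 %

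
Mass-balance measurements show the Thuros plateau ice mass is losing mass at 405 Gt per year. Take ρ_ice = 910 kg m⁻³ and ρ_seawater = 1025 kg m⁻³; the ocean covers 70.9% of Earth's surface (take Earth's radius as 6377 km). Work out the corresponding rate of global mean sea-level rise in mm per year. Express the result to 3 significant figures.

ρ_w = 1025 kg m⁻³. Annual water volume added = 405 Gt / ρ_w = 4.050×10^14 kg / 1025 kg m⁻³ = 3.951×10^11 m³.
Δh per year = 3.951×10^11 / 3.62×10^14 = 1.09×10^-3 m = 1.09 mm.

≈ 1.09 mm/yr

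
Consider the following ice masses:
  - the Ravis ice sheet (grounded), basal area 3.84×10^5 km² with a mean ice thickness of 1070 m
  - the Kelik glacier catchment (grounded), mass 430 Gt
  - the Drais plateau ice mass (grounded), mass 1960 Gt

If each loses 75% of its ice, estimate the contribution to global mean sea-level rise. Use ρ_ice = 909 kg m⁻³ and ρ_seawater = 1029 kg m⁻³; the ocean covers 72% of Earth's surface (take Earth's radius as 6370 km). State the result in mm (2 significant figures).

≈ 750 mm

Ravis: ice volume = 3.84×10^5 km² × 1070 m = 4.109×10^5 km³; 0.75 × 4.109×10^5 × (909/1029) = 2.722×10^5 km³ of water.
Kelik: 0.75 × 430 Gt = 3.225×10^14 kg; dividing by ρ_w = 1029 kg m⁻³ gives 3.134×10^11 m³ of water.
Drais: 0.75 × 1960 Gt = 1.470×10^15 kg; dividing by ρ_w = 1029 kg m⁻³ gives 1.429×10^12 m³ of water.
Total added water ≈ 2.740×10^14 m³ over 3.67×10^14 m² → Δh = 0.746 m = 750 mm.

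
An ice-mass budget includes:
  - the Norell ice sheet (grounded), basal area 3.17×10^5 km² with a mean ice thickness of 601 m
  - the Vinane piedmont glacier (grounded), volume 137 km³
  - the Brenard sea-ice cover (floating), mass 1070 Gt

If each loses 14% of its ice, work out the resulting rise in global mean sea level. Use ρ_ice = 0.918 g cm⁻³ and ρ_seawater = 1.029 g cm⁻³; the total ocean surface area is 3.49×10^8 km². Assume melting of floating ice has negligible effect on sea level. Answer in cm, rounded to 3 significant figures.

Norell: ice volume = 3.17×10^5 km² × 601 m = 1.905×10^5 km³; 0.14 × 1.905×10^5 × (918/1029) = 2.380×10^4 km³ of water.
Vinane: 0.14 × 137 km³ × (918/1029) = 17.11 km³ of water.
The Brenard sea-ice cover is floating and already displaces its own weight of water, so its melt adds essentially nothing to sea level.
Total added water ≈ 2.381×10^13 m³ over 3.49×10^14 m² → Δh = 0.0682 m = 6.82 cm.

≈ 6.82 cm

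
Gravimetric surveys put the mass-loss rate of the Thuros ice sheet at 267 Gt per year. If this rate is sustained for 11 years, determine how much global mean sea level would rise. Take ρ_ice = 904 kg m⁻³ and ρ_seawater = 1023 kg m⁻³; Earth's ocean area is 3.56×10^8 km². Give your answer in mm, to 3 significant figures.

≈ 8.06 mm

Total mass lost = 267 Gt/yr × 11 yr = 2937 Gt = 2.937×10^15 kg.
ρ_w = 1023 kg m⁻³, so water volume = 2.937×10^15 / 1023 = 2.871×10^12 m³.
Δh = 2.871×10^12 / 3.56×10^14 = 8.06×10^-3 m = 8.06 mm.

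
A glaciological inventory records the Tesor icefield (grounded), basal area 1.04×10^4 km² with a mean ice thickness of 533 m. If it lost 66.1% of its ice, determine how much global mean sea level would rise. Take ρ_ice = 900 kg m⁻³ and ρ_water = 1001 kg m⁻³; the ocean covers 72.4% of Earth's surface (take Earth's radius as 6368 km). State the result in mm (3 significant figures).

Tesor: ice volume = 1.04×10^4 km² × 533 m = 5543 km³; 0.661 × 5543 × (900/1001) = 3294 km³ of water.
Spread over 3.69×10^14 m² of ocean, Δh = 3.294×10^12 / 3.69×10^14 = 8.93×10^-3 m = 8.93 mm.

≈ 8.93 mm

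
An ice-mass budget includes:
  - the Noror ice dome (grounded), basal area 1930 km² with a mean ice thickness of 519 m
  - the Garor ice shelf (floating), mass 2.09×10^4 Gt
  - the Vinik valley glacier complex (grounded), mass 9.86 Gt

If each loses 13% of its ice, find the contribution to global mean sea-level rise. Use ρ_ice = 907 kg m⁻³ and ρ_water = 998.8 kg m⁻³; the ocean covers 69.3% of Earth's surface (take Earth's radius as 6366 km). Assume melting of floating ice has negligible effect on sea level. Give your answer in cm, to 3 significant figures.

≈ 0.0339 cm

Noror: ice volume = 1930 km² × 519 m = 1002 km³; 0.13 × 1002 × (907/998.8) = 118.2 km³ of water.
The Garor ice shelf is floating and already displaces its own weight of water, so its melt adds essentially nothing to sea level.
Vinik: 0.13 × 9.86 Gt = 1.282×10^12 kg; dividing by ρ_w = 998.8 kg m⁻³ gives 1.283×10^9 m³ of water.
Total added water ≈ 1.195×10^11 m³ over 3.53×10^14 m² → Δh = 3.39×10^-4 m = 0.0339 cm.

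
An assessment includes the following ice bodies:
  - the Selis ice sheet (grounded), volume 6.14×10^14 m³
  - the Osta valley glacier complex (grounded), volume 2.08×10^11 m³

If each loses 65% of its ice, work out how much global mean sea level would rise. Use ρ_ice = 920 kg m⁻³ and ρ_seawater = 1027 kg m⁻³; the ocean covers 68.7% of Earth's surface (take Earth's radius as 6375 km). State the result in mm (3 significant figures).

≈ 1020 mm

Selis: 0.65 × 6.14×10^14 m³ × (920/1027) = 3.575×10^14 m³ of water.
Osta: 0.65 × 2.08×10^11 m³ × (920/1027) = 1.211×10^11 m³ of water.
Total added water ≈ 3.576×10^14 m³ over 3.51×10^14 m² → Δh = 1.02 m = 1020 mm.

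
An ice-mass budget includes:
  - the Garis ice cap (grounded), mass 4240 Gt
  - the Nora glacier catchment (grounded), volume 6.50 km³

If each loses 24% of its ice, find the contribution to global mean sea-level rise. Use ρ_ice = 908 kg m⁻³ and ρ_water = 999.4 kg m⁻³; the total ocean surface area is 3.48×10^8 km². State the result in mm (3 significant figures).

Garis: 0.24 × 4240 Gt = 1.018×10^15 kg; dividing by ρ_w = 999.4 kg m⁻³ gives 1.018×10^12 m³ of water.
Nora: 0.24 × 6.50 km³ × (908/999.4) = 1.417 km³ of water.
Total added water ≈ 1.020×10^12 m³ over 3.48×10^14 m² → Δh = 2.93×10^-3 m = 2.93 mm.

≈ 2.93 mm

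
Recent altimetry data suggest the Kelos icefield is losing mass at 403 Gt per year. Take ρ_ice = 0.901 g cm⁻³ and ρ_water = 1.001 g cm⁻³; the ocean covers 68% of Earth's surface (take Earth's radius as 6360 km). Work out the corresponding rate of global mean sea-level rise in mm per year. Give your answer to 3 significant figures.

ρ_w = 1.001 g cm⁻³ = 1001 kg m⁻³. Annual water volume added = 403 Gt / ρ_w = 4.030×10^14 kg / 1001 kg m⁻³ = 4.026×10^11 m³.
Δh per year = 4.026×10^11 / 3.46×10^14 = 1.16×10^-3 m = 1.16 mm.

≈ 1.16 mm/yr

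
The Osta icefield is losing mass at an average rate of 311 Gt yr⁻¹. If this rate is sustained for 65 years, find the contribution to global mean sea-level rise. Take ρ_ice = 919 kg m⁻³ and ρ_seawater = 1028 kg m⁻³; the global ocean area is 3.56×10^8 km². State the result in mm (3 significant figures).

≈ 55.2 mm

Total mass lost = 311 Gt/yr × 65 yr = 2.022×10^4 Gt = 2.022×10^16 kg.
ρ_w = 1028 kg m⁻³, so water volume = 2.022×10^16 / 1028 = 1.966×10^13 m³.
Δh = 1.966×10^13 / 3.56×10^14 = 0.0552 m = 55.2 mm.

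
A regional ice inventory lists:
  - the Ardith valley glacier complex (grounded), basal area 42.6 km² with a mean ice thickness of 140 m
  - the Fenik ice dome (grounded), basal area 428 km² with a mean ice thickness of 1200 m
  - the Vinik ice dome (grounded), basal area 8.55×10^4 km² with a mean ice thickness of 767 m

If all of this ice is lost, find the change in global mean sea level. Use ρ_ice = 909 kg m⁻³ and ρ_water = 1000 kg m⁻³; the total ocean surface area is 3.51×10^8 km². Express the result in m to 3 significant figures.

Ardith: ice volume = 42.6 km² × 140 m = 5.964 km³; 5.964 × (909/1000) = 5.421 km³ of water.
Fenik: ice volume = 428 km² × 1200 m = 513.6 km³; 513.6 × (909/1000) = 466.9 km³ of water.
Vinik: ice volume = 8.55×10^4 km² × 767 m = 6.558×10^4 km³; 6.558×10^4 × (909/1000) = 5.961×10^4 km³ of water.
Total added water ≈ 6.008×10^13 m³ over 3.51×10^14 m² → Δh = 0.171 m.

≈ 0.171 m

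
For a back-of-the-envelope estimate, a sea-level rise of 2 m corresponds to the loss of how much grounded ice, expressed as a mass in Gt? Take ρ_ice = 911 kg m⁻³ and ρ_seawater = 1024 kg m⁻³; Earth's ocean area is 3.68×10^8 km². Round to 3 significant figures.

Required water volume = Δh × A = 2 m × 3.68×10^14 m² = 7.360×10^14 m³.
ρ_w = 1024 kg m⁻³, so the mass of water = 7.360×10^14 m³ × 1024 kg m⁻³ = 7.537×10^17 kg = 7.54×10^5 Gt (and the same mass of ice, by conservation).

≈ 7.54×10^5 Gt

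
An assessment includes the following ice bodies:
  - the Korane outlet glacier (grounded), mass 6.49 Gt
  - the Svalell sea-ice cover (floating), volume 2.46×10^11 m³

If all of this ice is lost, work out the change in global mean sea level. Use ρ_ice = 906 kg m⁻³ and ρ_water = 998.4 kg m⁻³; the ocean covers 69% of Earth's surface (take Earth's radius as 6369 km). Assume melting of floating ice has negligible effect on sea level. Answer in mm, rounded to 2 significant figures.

≈ 0.018 mm

Korane: 6.49 Gt = 6.490×10^12 kg; dividing by ρ_w = 998.4 kg m⁻³ gives 6.500×10^9 m³ of water.
The Svalell sea-ice cover is floating and already displaces its own weight of water, so its melt adds essentially nothing to sea level.
Total added water ≈ 6.500×10^9 m³ over 3.52×10^14 m² → Δh = 1.85×10^-5 m = 0.018 mm.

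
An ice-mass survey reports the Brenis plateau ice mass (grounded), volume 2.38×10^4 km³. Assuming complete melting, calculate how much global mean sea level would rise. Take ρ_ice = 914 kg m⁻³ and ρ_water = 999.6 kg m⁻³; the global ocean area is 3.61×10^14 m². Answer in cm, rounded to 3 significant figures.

Brenis: 2.38×10^4 km³ × (914/999.6) = 2.176×10^4 km³ of water.
Spread over 3.61×10^14 m² of ocean, Δh = 2.176×10^13 / 3.61×10^14 = 0.0603 m = 6.03 cm.

≈ 6.03 cm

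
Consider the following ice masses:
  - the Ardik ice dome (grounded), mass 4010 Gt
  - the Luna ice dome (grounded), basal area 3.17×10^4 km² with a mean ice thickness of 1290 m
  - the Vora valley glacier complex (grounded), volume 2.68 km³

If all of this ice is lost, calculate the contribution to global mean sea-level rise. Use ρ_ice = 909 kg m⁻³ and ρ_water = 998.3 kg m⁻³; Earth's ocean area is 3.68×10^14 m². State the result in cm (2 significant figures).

Ardik: 4010 Gt = 4.010×10^15 kg; dividing by ρ_w = 998.3 kg m⁻³ gives 4.017×10^12 m³ of water.
Luna: ice volume = 3.17×10^4 km² × 1290 m = 4.089×10^4 km³; 4.089×10^4 × (909/998.3) = 3.724×10^4 km³ of water.
Vora: 2.68 km³ × (909/998.3) = 2.440 km³ of water.
Total added water ≈ 4.125×10^13 m³ over 3.68×10^14 m² → Δh = 0.112 m = 11 cm.

≈ 11 cm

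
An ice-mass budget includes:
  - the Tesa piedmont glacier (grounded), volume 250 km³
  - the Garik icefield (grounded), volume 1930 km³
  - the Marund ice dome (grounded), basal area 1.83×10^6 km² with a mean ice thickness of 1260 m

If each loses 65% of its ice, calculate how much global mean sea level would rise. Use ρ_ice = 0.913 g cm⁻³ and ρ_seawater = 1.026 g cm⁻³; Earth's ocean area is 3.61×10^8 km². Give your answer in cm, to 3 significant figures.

Tesa: 0.65 × 250 km³ × (913/1026) = 144.6 km³ of water.
Garik: 0.65 × 1930 km³ × (913/1026) = 1116 km³ of water.
Marund: ice volume = 1.83×10^6 km² × 1260 m = 2.306×10^6 km³; 0.65 × 2.306×10^6 × (913/1026) = 1.334×10^6 km³ of water.
Total added water ≈ 1.335×10^15 m³ over 3.61×10^14 m² → Δh = 3.70 m = 370 cm.

≈ 370 cm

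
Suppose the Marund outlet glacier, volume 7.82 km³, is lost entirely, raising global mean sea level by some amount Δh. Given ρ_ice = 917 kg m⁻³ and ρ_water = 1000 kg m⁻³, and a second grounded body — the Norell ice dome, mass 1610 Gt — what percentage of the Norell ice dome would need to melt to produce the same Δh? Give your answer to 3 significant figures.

≈ 0.445 %

Equal sea-level rise means equal mass of meltwater, i.e. equal mass of ice lost.
Ice mass of Marund: 7.171×10^12 kg; ice mass of Norell: 1.610×10^15 kg.
Fraction required = 7.171×10^12 / 1.610×10^15 = 4.45×10^-3 → 0.445 %.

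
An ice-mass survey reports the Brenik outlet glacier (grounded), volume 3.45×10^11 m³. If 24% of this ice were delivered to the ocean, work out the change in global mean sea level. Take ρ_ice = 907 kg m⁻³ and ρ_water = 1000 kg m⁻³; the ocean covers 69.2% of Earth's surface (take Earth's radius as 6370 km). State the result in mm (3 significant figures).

≈ 0.213 mm

Brenik: 0.24 × 3.45×10^11 m³ × (907/1000) = 7.510×10^10 m³ of water.
Spread over 3.53×10^14 m² of ocean, Δh = 7.510×10^10 / 3.53×10^14 = 2.13×10^-4 m = 0.213 mm.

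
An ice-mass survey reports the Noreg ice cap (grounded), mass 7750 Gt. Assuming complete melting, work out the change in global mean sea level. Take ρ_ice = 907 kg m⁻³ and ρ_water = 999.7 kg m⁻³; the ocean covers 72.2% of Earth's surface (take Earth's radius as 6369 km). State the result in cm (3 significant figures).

≈ 2.11 cm

Noreg: 7750 Gt = 7.750×10^15 kg; dividing by ρ_w = 999.7 kg m⁻³ gives 7.752×10^12 m³ of water.
Spread over 3.68×10^14 m² of ocean, Δh = 7.752×10^12 / 3.68×10^14 = 0.0211 m = 2.11 cm.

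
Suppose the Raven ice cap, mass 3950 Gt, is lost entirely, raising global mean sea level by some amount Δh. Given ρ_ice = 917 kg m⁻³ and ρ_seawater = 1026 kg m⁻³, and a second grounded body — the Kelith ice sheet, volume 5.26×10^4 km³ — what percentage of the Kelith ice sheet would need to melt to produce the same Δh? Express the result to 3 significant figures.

Equal sea-level rise means equal mass of meltwater, i.e. equal mass of ice lost.
Ice mass of Raven: 3.950×10^15 kg; ice mass of Kelith: 4.823×10^16 kg.
Fraction required = 3.950×10^15 / 4.823×10^16 = 0.0819 → 8.19 %.

≈ 8.19 %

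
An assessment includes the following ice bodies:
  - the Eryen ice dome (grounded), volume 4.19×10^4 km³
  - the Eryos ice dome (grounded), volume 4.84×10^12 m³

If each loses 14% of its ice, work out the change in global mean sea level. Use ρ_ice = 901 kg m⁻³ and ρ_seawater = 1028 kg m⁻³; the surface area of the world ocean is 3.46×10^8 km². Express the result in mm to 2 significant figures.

≈ 17 mm

Eryen: 0.14 × 4.19×10^4 km³ × (901/1028) = 5141 km³ of water.
Eryos: 0.14 × 4.84×10^12 m³ × (901/1028) = 5.939×10^11 m³ of water.
Total added water ≈ 5.735×10^12 m³ over 3.46×10^14 m² → Δh = 0.0166 m = 17 mm.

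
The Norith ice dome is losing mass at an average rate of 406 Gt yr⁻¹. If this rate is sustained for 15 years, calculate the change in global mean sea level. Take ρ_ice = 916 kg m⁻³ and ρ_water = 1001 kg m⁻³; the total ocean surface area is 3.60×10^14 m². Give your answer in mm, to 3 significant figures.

≈ 16.9 mm

Total mass lost = 406 Gt/yr × 15 yr = 6090 Gt = 6.090×10^15 kg.
ρ_w = 1001 kg m⁻³, so water volume = 6.090×10^15 / 1001 = 6.084×10^12 m³.
Δh = 6.084×10^12 / 3.60×10^14 = 0.0169 m = 16.9 mm.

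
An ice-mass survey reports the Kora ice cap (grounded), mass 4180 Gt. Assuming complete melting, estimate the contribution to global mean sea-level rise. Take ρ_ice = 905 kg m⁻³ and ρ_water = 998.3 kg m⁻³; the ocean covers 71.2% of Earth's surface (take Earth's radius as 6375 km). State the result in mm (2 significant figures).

Kora: 4180 Gt = 4.180×10^15 kg; dividing by ρ_w = 998.3 kg m⁻³ gives 4.187×10^12 m³ of water.
Spread over 3.64×10^14 m² of ocean, Δh = 4.187×10^12 / 3.64×10^14 = 0.0115 m = 12 mm.

≈ 12 mm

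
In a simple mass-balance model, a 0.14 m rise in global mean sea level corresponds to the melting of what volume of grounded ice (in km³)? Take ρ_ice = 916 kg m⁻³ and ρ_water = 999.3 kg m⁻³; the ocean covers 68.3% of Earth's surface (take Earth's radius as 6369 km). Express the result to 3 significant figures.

≈ 5.32×10^4 km³

Required water volume = Δh × A = 0.14 m × 3.48×10^14 m² = 4.874×10^13 m³ = 4.874×10^4 km³.
Ice volume = water volume × ρ_w/ρ_ice = 4.874×10^4 × 999.3/916 = 5.32×10^4 km³.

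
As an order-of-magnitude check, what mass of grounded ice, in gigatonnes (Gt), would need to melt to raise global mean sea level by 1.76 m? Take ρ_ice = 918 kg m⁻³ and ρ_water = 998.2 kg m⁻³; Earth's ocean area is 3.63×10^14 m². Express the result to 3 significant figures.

≈ 6.38×10^5 Gt

Required water volume = Δh × A = 1.76 m × 3.63×10^14 m² = 6.389×10^14 m³.
ρ_w = 998.2 kg m⁻³, so the mass of water = 6.389×10^14 m³ × 998.2 kg m⁻³ = 6.377×10^17 kg = 6.38×10^5 Gt (and the same mass of ice, by conservation).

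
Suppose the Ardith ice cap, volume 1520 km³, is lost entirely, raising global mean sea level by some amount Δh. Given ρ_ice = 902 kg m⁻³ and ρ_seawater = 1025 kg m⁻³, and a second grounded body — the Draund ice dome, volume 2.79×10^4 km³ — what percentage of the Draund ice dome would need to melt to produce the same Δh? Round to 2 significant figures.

Equal sea-level rise means equal mass of meltwater, i.e. equal mass of ice lost.
Ice mass of Ardith: 1.371×10^15 kg; ice mass of Draund: 2.517×10^16 kg.
Fraction required = 1.371×10^15 / 2.517×10^16 = 0.0545 → 5.4 %.

≈ 5.4 %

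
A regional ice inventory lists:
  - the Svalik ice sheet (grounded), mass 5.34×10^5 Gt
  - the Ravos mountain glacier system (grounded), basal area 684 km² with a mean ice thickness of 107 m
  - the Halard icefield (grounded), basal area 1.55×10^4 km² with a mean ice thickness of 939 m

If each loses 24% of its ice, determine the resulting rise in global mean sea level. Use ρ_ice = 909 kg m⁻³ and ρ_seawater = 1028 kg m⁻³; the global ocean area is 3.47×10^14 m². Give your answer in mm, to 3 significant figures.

Svalik: 0.24 × 5.34×10^5 Gt = 1.282×10^17 kg; dividing by ρ_w = 1028 kg m⁻³ gives 1.247×10^14 m³ of water.
Ravos: ice volume = 684 km² × 107 m = 73.19 km³; 0.24 × 73.19 × (909/1028) = 15.53 km³ of water.
Halard: ice volume = 1.55×10^4 km² × 939 m = 1.455×10^4 km³; 0.24 × 1.455×10^4 × (909/1028) = 3089 km³ of water.
Total added water ≈ 1.278×10^14 m³ over 3.47×10^14 m² → Δh = 0.368 m = 368 mm.

≈ 368 mm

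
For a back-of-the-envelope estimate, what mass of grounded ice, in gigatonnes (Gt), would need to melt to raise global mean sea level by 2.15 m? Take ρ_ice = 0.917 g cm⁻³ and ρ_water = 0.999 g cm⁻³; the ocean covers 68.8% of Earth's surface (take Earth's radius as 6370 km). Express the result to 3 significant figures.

Required water volume = Δh × A = 2.15 m × 3.51×10^14 m² = 7.543×10^14 m³.
ρ_w = 0.999 g cm⁻³ = 999 kg m⁻³, so the mass of water = 7.543×10^14 m³ × 999 kg m⁻³ = 7.535×10^17 kg = 7.53×10^5 Gt (and the same mass of ice, by conservation).

≈ 7.53×10^5 Gt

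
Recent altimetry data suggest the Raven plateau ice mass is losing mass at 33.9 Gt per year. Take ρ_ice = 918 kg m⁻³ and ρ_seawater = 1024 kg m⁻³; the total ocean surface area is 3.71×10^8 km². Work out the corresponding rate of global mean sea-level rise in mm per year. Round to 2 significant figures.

ρ_w = 1024 kg m⁻³. Annual water volume added = 33.9 Gt / ρ_w = 3.390×10^13 kg / 1024 kg m⁻³ = 3.311×10^10 m³.
Δh per year = 3.311×10^10 / 3.71×10^14 = 8.92×10^-5 m = 0.089 mm.

≈ 0.089 mm/yr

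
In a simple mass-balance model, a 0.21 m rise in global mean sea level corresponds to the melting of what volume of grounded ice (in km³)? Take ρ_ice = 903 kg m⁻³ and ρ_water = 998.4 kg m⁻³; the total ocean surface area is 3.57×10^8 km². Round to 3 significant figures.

Required water volume = Δh × A = 0.21 m × 3.57×10^14 m² = 7.497×10^13 m³ = 7.497×10^4 km³.
Ice volume = water volume × ρ_w/ρ_ice = 7.497×10^4 × 998.4/903 = 8.29×10^4 km³.

≈ 8.29×10^4 km³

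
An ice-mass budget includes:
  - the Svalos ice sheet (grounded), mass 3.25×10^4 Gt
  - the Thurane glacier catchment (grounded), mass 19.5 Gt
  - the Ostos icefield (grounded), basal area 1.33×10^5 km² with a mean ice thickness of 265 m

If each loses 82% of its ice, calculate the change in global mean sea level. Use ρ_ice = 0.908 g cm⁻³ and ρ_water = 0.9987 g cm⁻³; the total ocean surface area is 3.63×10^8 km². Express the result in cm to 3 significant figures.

≈ 14.6 cm

Svalos: 0.82 × 3.25×10^4 Gt = 2.665×10^16 kg; dividing by ρ_w = 0.9987 g cm⁻³ = 998.7 kg m⁻³ gives 2.668×10^13 m³ of water.
Thurane: 0.82 × 19.5 Gt = 1.599×10^13 kg; dividing by ρ_w = 998.7 kg m⁻³ gives 1.601×10^10 m³ of water.
Ostos: ice volume = 1.33×10^5 km² × 265 m = 3.524×10^4 km³; 0.82 × 3.524×10^4 × (908/998.7) = 2.628×10^4 km³ of water.
Total added water ≈ 5.298×10^13 m³ over 3.63×10^14 m² → Δh = 0.146 m = 14.6 cm.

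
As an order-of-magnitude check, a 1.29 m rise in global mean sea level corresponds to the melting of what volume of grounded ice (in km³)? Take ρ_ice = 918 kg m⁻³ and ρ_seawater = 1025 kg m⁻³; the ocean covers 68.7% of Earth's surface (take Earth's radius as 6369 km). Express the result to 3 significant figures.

Required water volume = Δh × A = 1.29 m × 3.50×10^14 m² = 4.518×10^14 m³ = 4.518×10^5 km³.
Ice volume = water volume × ρ_w/ρ_ice = 4.518×10^5 × 1025/918 = 5.04×10^5 km³.

≈ 5.04×10^5 km³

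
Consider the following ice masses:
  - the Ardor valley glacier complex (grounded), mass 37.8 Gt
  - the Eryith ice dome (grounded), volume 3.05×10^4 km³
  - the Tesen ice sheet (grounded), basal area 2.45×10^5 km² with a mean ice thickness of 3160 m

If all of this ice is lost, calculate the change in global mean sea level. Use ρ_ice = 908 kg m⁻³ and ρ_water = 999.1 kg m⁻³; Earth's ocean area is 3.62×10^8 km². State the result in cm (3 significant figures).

Ardor: 37.8 Gt = 3.780×10^13 kg; dividing by ρ_w = 999.1 kg m⁻³ gives 3.783×10^10 m³ of water.
Eryith: 3.05×10^4 km³ × (908/999.1) = 2.772×10^4 km³ of water.
Tesen: ice volume = 2.45×10^5 km² × 3160 m = 7.742×10^5 km³; 7.742×10^5 × (908/999.1) = 7.036×10^5 km³ of water.
Total added water ≈ 7.314×10^14 m³ over 3.62×10^14 m² → Δh = 2.02 m = 202 cm.

≈ 202 cm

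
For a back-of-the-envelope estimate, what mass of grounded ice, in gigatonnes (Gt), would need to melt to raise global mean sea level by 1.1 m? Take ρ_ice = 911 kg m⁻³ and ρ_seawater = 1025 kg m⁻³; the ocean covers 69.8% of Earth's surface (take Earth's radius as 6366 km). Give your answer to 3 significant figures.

Required water volume = Δh × A = 1.1 m × 3.55×10^14 m² = 3.910×10^14 m³.
ρ_w = 1025 kg m⁻³, so the mass of water = 3.910×10^14 m³ × 1025 kg m⁻³ = 4.008×10^17 kg = 4.01×10^5 Gt (and the same mass of ice, by conservation).

≈ 4.01×10^5 Gt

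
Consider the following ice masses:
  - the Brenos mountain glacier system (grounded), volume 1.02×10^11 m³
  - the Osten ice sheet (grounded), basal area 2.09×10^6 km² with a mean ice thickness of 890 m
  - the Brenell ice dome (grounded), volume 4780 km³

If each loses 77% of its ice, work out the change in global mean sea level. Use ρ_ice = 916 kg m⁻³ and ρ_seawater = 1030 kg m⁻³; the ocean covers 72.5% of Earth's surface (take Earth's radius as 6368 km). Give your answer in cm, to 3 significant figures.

Brenos: 0.77 × 1.02×10^11 m³ × (916/1030) = 6.985×10^10 m³ of water.
Osten: ice volume = 2.09×10^6 km² × 890 m = 1.860×10^6 km³; 0.77 × 1.860×10^6 × (916/1030) = 1.274×10^6 km³ of water.
Brenell: 0.77 × 4780 km³ × (916/1030) = 3273 km³ of water.
Total added water ≈ 1.277×10^15 m³ over 3.69×10^14 m² → Δh = 3.46 m = 346 cm.

≈ 346 cm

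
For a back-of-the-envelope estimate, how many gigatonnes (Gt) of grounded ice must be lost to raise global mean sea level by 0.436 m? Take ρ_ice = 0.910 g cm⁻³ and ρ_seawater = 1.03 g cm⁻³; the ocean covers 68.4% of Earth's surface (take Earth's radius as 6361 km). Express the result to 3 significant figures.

Required water volume = Δh × A = 0.436 m × 3.48×10^14 m² = 1.516×10^14 m³.
ρ_w = 1.03 g cm⁻³ = 1030 kg m⁻³, so the mass of water = 1.516×10^14 m³ × 1030 kg m⁻³ = 1.562×10^17 kg = 1.56×10^5 Gt (and the same mass of ice, by conservation).

≈ 1.56×10^5 Gt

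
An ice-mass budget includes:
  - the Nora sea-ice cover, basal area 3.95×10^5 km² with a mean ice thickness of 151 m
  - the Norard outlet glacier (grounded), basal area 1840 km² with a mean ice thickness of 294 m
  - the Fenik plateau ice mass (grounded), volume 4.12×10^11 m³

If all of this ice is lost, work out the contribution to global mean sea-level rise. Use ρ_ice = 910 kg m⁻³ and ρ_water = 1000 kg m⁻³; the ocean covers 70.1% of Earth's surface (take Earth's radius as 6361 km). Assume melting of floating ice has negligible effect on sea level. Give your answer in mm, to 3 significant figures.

The Nora sea-ice cover is floating and already displaces its own weight of water, so its melt adds essentially nothing to sea level.
Norard: ice volume = 1840 km² × 294 m = 541.0 km³; 541.0 × (910/1000) = 492.3 km³ of water.
Fenik: 4.12×10^11 m³ × (910/1000) = 3.749×10^11 m³ of water.
Total added water ≈ 8.672×10^11 m³ over 3.56×10^14 m² → Δh = 2.43×10^-3 m = 2.43 mm.

≈ 2.43 mm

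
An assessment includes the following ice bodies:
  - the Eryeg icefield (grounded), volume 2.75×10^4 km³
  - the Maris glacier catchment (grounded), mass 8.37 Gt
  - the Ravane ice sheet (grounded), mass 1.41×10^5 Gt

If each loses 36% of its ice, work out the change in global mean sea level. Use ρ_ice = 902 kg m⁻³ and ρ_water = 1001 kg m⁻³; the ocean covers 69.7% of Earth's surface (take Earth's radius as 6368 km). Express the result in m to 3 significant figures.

Eryeg: 0.36 × 2.75×10^4 km³ × (902/1001) = 8921 km³ of water.
Maris: 0.36 × 8.37 Gt = 3.013×10^12 kg; dividing by ρ_w = 1001 kg m⁻³ gives 3.010×10^9 m³ of water.
Ravane: 0.36 × 1.41×10^5 Gt = 5.076×10^16 kg; dividing by ρ_w = 1001 kg m⁻³ gives 5.071×10^13 m³ of water.
Total added water ≈ 5.963×10^13 m³ over 3.55×10^14 m² → Δh = 0.168 m.

≈ 0.168 m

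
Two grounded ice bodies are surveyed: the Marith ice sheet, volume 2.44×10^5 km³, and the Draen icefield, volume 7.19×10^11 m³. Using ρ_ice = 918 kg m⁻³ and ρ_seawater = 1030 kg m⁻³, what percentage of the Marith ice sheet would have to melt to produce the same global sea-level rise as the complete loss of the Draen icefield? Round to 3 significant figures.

Equal sea-level rise means equal mass of meltwater, i.e. equal mass of ice lost.
Ice mass of Draen: 6.600×10^14 kg; ice mass of Marith: 2.240×10^17 kg.
Fraction required = 6.600×10^14 / 2.240×10^17 = 2.95×10^-3 → 0.295 %.

≈ 0.295 %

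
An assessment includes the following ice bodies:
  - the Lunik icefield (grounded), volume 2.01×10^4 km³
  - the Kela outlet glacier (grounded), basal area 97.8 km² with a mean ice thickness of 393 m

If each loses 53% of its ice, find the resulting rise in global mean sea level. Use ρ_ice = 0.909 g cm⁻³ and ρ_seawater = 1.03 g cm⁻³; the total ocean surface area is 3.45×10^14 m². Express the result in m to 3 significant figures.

≈ 0.0273 m

Lunik: 0.53 × 2.01×10^4 km³ × (909/1030) = 9402 km³ of water.
Kela: ice volume = 97.8 km² × 393 m = 38.44 km³; 0.53 × 38.44 × (909/1030) = 17.98 km³ of water.
Total added water ≈ 9.420×10^12 m³ over 3.45×10^14 m² → Δh = 0.0273 m.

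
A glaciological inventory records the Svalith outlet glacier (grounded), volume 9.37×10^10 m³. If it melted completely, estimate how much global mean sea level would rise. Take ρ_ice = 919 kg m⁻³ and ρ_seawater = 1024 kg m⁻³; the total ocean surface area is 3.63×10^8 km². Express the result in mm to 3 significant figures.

Svalith: 9.37×10^10 m³ × (919/1024) = 8.409×10^10 m³ of water.
Spread over 3.63×10^14 m² of ocean, Δh = 8.409×10^10 / 3.63×10^14 = 2.32×10^-4 m = 0.232 mm.

≈ 0.232 mm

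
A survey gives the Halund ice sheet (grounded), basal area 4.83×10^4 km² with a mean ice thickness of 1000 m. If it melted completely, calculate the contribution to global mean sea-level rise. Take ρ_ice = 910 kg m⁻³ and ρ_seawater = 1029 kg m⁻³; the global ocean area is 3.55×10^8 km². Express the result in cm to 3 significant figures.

≈ 12.0 cm

Halund: ice volume = 4.83×10^4 km² × 1000 m = 4.830×10^4 km³; 4.830×10^4 × (910/1029) = 4.271×10^4 km³ of water.
Spread over 3.55×10^14 m² of ocean, Δh = 4.271×10^13 / 3.55×10^14 = 0.120 m = 12.0 cm.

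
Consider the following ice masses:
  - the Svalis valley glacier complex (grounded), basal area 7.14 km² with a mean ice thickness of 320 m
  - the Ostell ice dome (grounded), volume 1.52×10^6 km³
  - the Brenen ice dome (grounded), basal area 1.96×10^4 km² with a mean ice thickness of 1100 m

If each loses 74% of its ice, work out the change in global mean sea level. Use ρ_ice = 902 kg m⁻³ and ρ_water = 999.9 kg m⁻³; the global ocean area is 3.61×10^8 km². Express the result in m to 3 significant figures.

Svalis: ice volume = 7.14 km² × 320 m = 2.285 km³; 0.74 × 2.285 × (902/999.9) = 1.525 km³ of water.
Ostell: 0.74 × 1.52×10^6 km³ × (902/999.9) = 1.015×10^6 km³ of water.
Brenen: ice volume = 1.96×10^4 km² × 1100 m = 2.156×10^4 km³; 0.74 × 2.156×10^4 × (902/999.9) = 1.439×10^4 km³ of water.
Total added water ≈ 1.029×10^15 m³ over 3.61×10^14 m² → Δh = 2.85 m.

≈ 2.85 m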